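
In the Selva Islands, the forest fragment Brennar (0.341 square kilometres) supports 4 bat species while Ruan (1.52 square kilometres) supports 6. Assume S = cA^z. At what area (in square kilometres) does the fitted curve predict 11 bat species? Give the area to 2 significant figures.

z = ln(6/4) / ln(1.52/0.341) = 0.4055 / 1.4946 = 0.2713
c = 4 / 0.341^0.2713 = 4 / 0.7469 = 5.356
A = (11/5.356)^(1/0.2713) ⇒ ln A = ln(2.054)/0.2713 = 2.6530
A = e^2.6530 ≈ 14.2 square kilometres

14 square kilometres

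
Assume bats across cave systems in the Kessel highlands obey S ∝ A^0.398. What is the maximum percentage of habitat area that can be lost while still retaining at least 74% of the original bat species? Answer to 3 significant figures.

53.1%

Need (A_new/A_old)^0.398 = 0.74, so A_new/A_old = 0.74^(1/0.398) = 0.74^2.513
ln(A_new/A_old) = ln 0.74 / 0.398 = -0.3011 / 0.398 = -0.7565
A_new/A_old = e^-0.7565 ≈ 0.4693
Fraction that can be lost = 1 − 0.4693 = 0.5307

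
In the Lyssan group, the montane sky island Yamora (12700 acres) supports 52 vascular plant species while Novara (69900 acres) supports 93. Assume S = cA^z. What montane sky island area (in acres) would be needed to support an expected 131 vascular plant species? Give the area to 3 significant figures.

191000 acres

z = ln(93/52) / ln(69900/12700) = 0.5814 / 1.7055 = 0.3409
c = 52 / 12700^0.3409 = 52 / 25.06 = 2.075
A = (131/2.075)^(1/0.3409) ⇒ ln A = ln(63.12)/0.3409 = 12.1599
A = e^12.1599 ≈ 190969 acres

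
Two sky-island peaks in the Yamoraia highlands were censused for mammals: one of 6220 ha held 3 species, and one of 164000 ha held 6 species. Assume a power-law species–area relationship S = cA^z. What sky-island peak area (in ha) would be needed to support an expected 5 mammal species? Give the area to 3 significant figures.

z = ln(6/3) / ln(164000/6220) = 0.6931 / 3.2721 = 0.2118
c = 3 / 6220^0.2118 = 3 / 6.363 = 0.4715
A = (5/0.4715)^(1/0.2118) ⇒ ln A = ln(10.6)/0.2118 = 11.1469
A = e^11.1469 ≈ 69352 ha

69400 ha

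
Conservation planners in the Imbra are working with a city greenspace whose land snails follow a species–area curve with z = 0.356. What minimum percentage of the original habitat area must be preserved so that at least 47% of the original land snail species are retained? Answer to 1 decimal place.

12.0%

Need (A_new/A_old)^0.356 = 0.47, so A_new/A_old = 0.47^(1/0.356) = 0.47^2.809
ln(A_new/A_old) = ln 0.47 / 0.356 = -0.7550 / 0.356 = -2.1208
A_new/A_old = e^-2.1208 ≈ 0.1199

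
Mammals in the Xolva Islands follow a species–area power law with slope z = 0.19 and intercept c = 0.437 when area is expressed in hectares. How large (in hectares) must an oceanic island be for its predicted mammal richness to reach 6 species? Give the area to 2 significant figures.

970000 hectares

6 = 0.437 × A^0.19  ⇒  A^0.19 = 6/0.437 = 13.73
ln A = ln(13.73) / 0.19 = 2.6196 / 0.19 = 13.7873
A = e^13.7873 ≈ 972156 hectares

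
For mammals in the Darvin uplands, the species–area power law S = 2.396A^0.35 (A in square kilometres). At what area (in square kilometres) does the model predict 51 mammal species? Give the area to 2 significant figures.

6200 square kilometres

51 = 2.396 × A^0.35  ⇒  A^0.35 = 51/2.396 = 21.29
ln A = ln(21.29) / 0.35 = 3.0580 / 0.35 = 8.7372
A = e^8.7372 ≈ 6231 square kilometres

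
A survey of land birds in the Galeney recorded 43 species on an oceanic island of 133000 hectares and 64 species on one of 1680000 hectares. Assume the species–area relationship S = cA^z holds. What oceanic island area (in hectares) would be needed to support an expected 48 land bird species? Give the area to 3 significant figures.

z = ln(64/43) / ln(1680000/133000) = 0.3977 / 2.5362 = 0.1568
c = 43 / 133000^0.1568 = 43 / 6.36 = 6.761
A = (48/6.761)^(1/0.1568) ⇒ ln A = ln(7.099)/0.1568 = 12.4996
A = e^12.4996 ≈ 268238 hectares

268000 hectares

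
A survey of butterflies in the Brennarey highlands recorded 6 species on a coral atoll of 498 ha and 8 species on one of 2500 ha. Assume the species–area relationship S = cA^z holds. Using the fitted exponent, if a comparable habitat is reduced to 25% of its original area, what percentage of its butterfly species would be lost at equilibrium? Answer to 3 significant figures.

z = ln(8/6) / ln(2500/498) = 0.2877 / 1.6134 = 0.1783
S_new/S_old = (A_new/A_old)^z = 0.25^0.1783 = exp(0.1783 × -1.3863) = 0.781
Fraction lost = 1 − 0.781 = 0.219

21.9%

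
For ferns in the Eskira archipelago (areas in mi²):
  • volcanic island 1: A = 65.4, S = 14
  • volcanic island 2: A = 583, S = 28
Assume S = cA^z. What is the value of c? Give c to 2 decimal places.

z = ln(S₂/S₁) / ln(A₂/A₁) = ln(28/14) / ln(583/65.4) = 0.6931 / 2.1877 = 0.3168
c = S₁ / A₁^z = 14 / 65.4^0.3168 = 14 / 3.761 = 3.723

3.72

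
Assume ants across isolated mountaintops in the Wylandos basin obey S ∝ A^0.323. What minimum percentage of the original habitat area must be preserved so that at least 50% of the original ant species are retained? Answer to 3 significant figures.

Need (A_new/A_old)^0.323 = 0.5, so A_new/A_old = 0.5^(1/0.323) = 0.5^3.096
ln(A_new/A_old) = ln 0.5 / 0.323 = -0.6931 / 0.323 = -2.1460
A_new/A_old = e^-2.1460 ≈ 0.117

11.7%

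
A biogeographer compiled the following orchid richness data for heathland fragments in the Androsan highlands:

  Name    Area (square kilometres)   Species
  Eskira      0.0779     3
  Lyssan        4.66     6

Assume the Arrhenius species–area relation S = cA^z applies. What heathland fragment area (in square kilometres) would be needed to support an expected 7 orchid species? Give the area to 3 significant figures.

11.6 square kilometres

z = ln(6/3) / ln(4.66/0.0779) = 0.6931 / 4.0913 = 0.1694
c = 3 / 0.0779^0.1694 = 3 / 0.6489 = 4.623
A = (7/4.623)^(1/0.1694) ⇒ ln A = ln(1.514)/0.1694 = 2.4489
A = e^2.4489 ≈ 11.58 square kilometres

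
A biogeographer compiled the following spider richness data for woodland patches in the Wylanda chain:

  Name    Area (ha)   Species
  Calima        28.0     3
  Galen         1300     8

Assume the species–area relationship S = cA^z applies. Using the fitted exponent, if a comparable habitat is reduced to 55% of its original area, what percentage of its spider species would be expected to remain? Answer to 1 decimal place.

85.8%

z = ln(8/3) / ln(1300/28) = 0.9808 / 3.8379 = 0.2556
S_new/S_old = (A_new/A_old)^z = 0.55^0.2556 = exp(0.2556 × -0.5978) = 0.8583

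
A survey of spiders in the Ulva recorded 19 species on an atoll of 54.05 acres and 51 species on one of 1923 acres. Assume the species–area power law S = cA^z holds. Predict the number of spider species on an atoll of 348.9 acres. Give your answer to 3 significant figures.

z = ln(51/19) / ln(1923/54.05) = 0.9874 / 3.5717 = 0.2764
c = 19 / 54.05^0.2764 = 19 / 3.013 = 6.306
S₃ = 6.306 × 348.9^0.2764 = 6.306 × 5.046 ≈ 31.82

31.8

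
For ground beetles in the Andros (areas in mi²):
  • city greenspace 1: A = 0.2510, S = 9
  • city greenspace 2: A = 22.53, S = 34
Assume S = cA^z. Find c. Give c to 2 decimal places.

13.54

z = ln(S₂/S₁) / ln(A₂/A₁) = ln(34/9) / ln(22.53/0.251) = 1.3291 / 4.4972 = 0.2956
c = S₁ / A₁^z = 9 / 0.251^0.2956 = 9 / 0.6646 = 13.54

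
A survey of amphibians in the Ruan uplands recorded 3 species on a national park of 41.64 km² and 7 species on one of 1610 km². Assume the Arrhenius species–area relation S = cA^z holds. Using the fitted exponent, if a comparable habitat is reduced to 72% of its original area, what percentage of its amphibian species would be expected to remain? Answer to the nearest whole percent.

93%

z = ln(7/3) / ln(1610/41.64) = 0.8473 / 3.6549 = 0.2318
S_new/S_old = (A_new/A_old)^z = 0.72^0.2318 = exp(0.2318 × -0.3285) = 0.9267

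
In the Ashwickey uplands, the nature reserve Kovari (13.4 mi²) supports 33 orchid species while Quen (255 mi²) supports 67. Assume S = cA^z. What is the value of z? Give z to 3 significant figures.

0.240

Taking logs: ln S = ln c + z ln A, so z = (ln S₂ − ln S₁)/(ln A₂ − ln A₁).
z = ln(67/33) / ln(255/13.4) = ln(2.03) / ln(19.03) = 0.7082 / 2.9460 = 0.2404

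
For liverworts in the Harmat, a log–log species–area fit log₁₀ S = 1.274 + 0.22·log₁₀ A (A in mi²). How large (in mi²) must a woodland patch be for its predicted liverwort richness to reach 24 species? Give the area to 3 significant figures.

3.04 mi²

24 = 18.79 × A^0.22  ⇒  A^0.22 = 24/18.79 = 1.277
ln A = ln(1.277) / 0.22 = 0.2446 / 0.22 = 1.1116
A = e^1.1116 ≈ 3.039 mi²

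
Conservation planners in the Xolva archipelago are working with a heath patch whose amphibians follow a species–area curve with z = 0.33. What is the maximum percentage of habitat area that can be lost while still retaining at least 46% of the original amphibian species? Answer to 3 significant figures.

Need (A_new/A_old)^0.33 = 0.46, so A_new/A_old = 0.46^(1/0.33) = 0.46^3.03
ln(A_new/A_old) = ln 0.46 / 0.33 = -0.7765 / 0.33 = -2.3531
A_new/A_old = e^-2.3531 ≈ 0.09507
Fraction that can be lost = 1 − 0.09507 = 0.9049

90.5%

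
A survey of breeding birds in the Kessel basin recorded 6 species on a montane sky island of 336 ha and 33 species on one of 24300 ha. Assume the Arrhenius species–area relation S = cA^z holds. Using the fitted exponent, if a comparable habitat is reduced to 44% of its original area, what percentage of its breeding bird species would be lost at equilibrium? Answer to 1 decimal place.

27.9%

z = ln(33/6) / ln(24300/336) = 1.7047 / 4.2811 = 0.3982
S_new/S_old = (A_new/A_old)^z = 0.44^0.3982 = exp(0.3982 × -0.8210) = 0.7211
Fraction lost = 1 − 0.7211 = 0.2789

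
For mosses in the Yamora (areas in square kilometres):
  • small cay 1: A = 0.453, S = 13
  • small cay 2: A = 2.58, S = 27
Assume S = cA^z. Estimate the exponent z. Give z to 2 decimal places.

0.42

Taking logs: ln S = ln c + z ln A, so z = (ln S₂ − ln S₁)/(ln A₂ − ln A₁).
z = ln(27/13) / ln(2.58/0.453) = ln(2.077) / ln(5.695) = 0.7309 / 1.7397 = 0.4201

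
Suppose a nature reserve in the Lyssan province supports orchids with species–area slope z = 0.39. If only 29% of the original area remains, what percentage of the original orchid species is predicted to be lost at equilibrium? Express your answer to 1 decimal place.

38.3%

S_new/S_old = (A_new/A_old)^z = 0.29^0.39
= exp(0.39 × ln 0.29) = exp(0.39 × -1.2379) = exp(-0.4828) ≈ 0.6171
Fraction lost = 1 − 0.6171 = 0.3829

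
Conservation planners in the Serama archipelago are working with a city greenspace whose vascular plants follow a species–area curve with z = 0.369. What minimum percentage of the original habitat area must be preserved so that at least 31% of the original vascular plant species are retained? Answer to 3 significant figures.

Need (A_new/A_old)^0.369 = 0.31, so A_new/A_old = 0.31^(1/0.369) = 0.31^2.71
ln(A_new/A_old) = ln 0.31 / 0.369 = -1.1712 / 0.369 = -3.1739
A_new/A_old = e^-3.1739 ≈ 0.04184

4.18%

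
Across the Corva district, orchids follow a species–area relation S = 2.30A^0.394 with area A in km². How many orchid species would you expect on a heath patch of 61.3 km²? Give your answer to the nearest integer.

S = 2.3 × 61.3^0.394
ln S = ln 2.3 + 0.394 × ln 61.3 = 0.8329 + 0.394 × 4.1158 = 2.4545
S = e^2.4545 ≈ 11.64

12 species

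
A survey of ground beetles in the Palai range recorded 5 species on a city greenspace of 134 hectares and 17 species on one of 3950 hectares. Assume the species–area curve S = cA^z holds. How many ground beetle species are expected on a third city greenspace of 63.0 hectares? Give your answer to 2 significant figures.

3.8

z = ln(17/5) / ln(3950/134) = 1.2238 / 3.3836 = 0.3617
c = 5 / 134^0.3617 = 5 / 5.879 = 0.8505
S₃ = 0.8505 × 63^0.3617 = 0.8505 × 4.475 ≈ 3.806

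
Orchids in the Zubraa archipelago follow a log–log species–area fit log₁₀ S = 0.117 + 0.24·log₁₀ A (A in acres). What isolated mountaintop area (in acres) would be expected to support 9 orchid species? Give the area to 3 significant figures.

3080 acres

9 = 1.309 × A^0.24  ⇒  A^0.24 = 9/1.309 = 6.875
ln A = ln(6.875) / 0.24 = 1.9278 / 0.24 = 8.0326
A = e^8.0326 ≈ 3080 acres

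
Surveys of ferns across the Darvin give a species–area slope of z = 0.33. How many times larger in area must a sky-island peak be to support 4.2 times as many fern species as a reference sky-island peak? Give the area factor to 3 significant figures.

(A₂/A₁)^0.33 = 4.2, so A₂/A₁ = 4.2^(1/0.33) = 4.2^3.03
ln(A₂/A₁) = ln 4.2 / 0.33 = 1.4351 / 0.33 = 4.3487
A₂/A₁ = e^4.3487 ≈ 77.38

77.4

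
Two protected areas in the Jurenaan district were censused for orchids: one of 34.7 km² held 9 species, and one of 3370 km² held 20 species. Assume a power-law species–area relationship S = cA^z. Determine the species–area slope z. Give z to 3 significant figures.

Taking logs: ln S = ln c + z ln A, so z = (ln S₂ − ln S₁)/(ln A₂ − ln A₁).
z = ln(20/9) / ln(3370/34.7) = ln(2.222) / ln(97.12) = 0.7985 / 4.5759 = 0.1745

0.175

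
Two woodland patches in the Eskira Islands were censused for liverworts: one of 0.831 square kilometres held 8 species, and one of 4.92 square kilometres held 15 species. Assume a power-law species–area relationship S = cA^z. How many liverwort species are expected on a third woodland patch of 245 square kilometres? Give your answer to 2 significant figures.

60

z = ln(15/8) / ln(4.92/0.831) = 0.6286 / 1.7784 = 0.3535
c = 8 / 0.831^0.3535 = 8 / 0.9367 = 8.541
S₃ = 8.541 × 245^0.3535 = 8.541 × 6.99 ≈ 59.7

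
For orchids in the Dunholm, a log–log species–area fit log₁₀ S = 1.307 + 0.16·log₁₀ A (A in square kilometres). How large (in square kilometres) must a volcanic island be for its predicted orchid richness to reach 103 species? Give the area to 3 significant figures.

25800 square kilometres

103 = 20.28 × A^0.16  ⇒  A^0.16 = 103/20.28 = 5.08
ln A = ln(5.08) / 0.16 = 1.6253 / 0.16 = 10.1578
A = e^10.1578 ≈ 25792 square kilometres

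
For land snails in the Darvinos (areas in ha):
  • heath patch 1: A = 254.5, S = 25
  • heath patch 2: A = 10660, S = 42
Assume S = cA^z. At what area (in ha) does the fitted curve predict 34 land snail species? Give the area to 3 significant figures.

2330 ha

z = ln(42/25) / ln(10660/254.5) = 0.5188 / 3.7350 = 0.1389
c = 25 / 254.5^0.1389 = 25 / 2.159 = 11.58
A = (34/11.58)^(1/0.1389) ⇒ ln A = ln(2.936)/0.1389 = 7.7530
A = e^7.7530 ≈ 2328 ha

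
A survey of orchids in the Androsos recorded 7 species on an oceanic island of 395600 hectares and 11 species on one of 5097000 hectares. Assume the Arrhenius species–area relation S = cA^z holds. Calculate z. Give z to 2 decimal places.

Taking logs: ln S = ln c + z ln A, so z = (ln S₂ − ln S₁)/(ln A₂ − ln A₁).
z = ln(11/7) / ln(5097000/395600) = ln(1.571) / ln(12.88) = 0.4520 / 2.5560 = 0.1768

0.18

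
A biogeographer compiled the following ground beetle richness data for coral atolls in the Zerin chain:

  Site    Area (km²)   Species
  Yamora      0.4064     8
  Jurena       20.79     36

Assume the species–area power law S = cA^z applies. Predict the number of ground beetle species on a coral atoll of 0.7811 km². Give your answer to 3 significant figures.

z = ln(36/8) / ln(20.79/0.4064) = 1.5041 / 3.9349 = 0.3822
c = 8 / 0.4064^0.3822 = 8 / 0.7088 = 11.29
S₃ = 11.29 × 0.7811^0.3822 = 11.29 × 0.9099 ≈ 10.27

10.3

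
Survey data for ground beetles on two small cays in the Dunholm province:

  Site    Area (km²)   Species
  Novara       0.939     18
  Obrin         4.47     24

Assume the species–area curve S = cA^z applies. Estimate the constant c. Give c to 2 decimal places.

z = ln(S₂/S₁) / ln(A₂/A₁) = ln(24/18) / ln(4.47/0.939) = 0.2877 / 1.5603 = 0.1844
c = S₁ / A₁^z = 18 / 0.939^0.1844 = 18 / 0.9885 = 18.21

18.21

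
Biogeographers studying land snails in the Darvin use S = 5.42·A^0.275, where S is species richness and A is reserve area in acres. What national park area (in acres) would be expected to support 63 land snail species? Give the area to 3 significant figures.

7480 acres

63 = 5.42 × A^0.275  ⇒  A^0.275 = 63/5.42 = 11.62
ln A = ln(11.62) / 0.275 = 2.4530 / 0.275 = 8.9201
A = e^8.9201 ≈ 7481 acres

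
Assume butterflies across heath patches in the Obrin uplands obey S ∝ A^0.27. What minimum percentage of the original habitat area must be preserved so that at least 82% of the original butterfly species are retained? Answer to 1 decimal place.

Need (A_new/A_old)^0.27 = 0.82, so A_new/A_old = 0.82^(1/0.27) = 0.82^3.704
ln(A_new/A_old) = ln 0.82 / 0.27 = -0.1985 / 0.27 = -0.7350
A_new/A_old = e^-0.7350 ≈ 0.4795

48.0%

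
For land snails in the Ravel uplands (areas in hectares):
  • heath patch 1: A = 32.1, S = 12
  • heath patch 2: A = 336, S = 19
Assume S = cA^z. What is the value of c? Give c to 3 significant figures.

6.09

z = ln(S₂/S₁) / ln(A₂/A₁) = ln(19/12) / ln(336/32.1) = 0.4595 / 2.3483 = 0.1957
c = S₁ / A₁^z = 12 / 32.1^0.1957 = 12 / 1.972 = 6.087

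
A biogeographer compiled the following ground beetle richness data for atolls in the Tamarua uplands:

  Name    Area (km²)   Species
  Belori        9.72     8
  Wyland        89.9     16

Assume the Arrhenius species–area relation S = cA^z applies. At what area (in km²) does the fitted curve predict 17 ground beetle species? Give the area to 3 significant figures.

z = ln(16/8) / ln(89.9/9.72) = 0.6931 / 2.2245 = 0.3116
c = 8 / 9.72^0.3116 = 8 / 2.031 = 3.939
A = (17/3.939)^(1/0.3116) ⇒ ln A = ln(4.316)/0.3116 = 4.6933
A = e^4.6933 ≈ 109.2 km²

109 km²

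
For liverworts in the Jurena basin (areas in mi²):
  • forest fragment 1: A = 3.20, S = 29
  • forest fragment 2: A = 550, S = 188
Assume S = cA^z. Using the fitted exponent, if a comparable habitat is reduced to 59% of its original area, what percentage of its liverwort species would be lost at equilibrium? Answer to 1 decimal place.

17.4%

z = ln(188/29) / ln(550/3.2) = 1.8691 / 5.1468 = 0.3632
S_new/S_old = (A_new/A_old)^z = 0.59^0.3632 = exp(0.3632 × -0.5276) = 0.8256
Fraction lost = 1 − 0.8256 = 0.1744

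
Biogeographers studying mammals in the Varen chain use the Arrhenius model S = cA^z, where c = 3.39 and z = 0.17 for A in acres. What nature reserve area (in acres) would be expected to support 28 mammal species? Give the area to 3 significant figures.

248000 acres

28 = 3.39 × A^0.17  ⇒  A^0.17 = 28/3.39 = 8.26
ln A = ln(8.26) / 0.17 = 2.1114 / 0.17 = 12.4199
A = e^12.4199 ≈ 247670 acres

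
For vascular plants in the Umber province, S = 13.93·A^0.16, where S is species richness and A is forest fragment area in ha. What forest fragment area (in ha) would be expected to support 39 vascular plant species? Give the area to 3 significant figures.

623 ha

39 = 13.93 × A^0.16  ⇒  A^0.16 = 39/13.93 = 2.8
ln A = ln(2.8) / 0.16 = 1.0295 / 0.16 = 6.4345
A = e^6.4345 ≈ 623 ha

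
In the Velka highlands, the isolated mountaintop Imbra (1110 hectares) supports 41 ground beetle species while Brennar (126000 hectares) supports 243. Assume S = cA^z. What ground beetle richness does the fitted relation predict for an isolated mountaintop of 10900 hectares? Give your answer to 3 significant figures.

z = ln(243/41) / ln(126000/1110) = 1.7795 / 4.7319 = 0.3761
c = 41 / 1110^0.3761 = 41 / 13.97 = 2.935
S₃ = 2.935 × 10900^0.3761 = 2.935 × 32.99 ≈ 96.8

96.8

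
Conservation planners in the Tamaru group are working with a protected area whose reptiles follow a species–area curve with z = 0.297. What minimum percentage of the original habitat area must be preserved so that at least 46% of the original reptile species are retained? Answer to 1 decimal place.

7.3%

Need (A_new/A_old)^0.297 = 0.46, so A_new/A_old = 0.46^(1/0.297) = 0.46^3.367
ln(A_new/A_old) = ln 0.46 / 0.297 = -0.7765 / 0.297 = -2.6146
A_new/A_old = e^-2.6146 ≈ 0.0732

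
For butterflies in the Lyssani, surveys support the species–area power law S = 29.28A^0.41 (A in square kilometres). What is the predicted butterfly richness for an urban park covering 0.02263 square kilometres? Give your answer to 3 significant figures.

S = 29.28 × 0.02263^0.41 = 29.28 × 0.2116 ≈ 6.194

6.19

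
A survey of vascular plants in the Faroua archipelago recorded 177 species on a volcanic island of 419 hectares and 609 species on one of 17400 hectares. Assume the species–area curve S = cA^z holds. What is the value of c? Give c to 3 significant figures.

23.9

z = ln(S₂/S₁) / ln(A₂/A₁) = ln(609/177) / ln(17400/419) = 1.2357 / 3.7264 = 0.3316
c = S₁ / A₁^z = 177 / 419^0.3316 = 177 / 7.405 = 23.9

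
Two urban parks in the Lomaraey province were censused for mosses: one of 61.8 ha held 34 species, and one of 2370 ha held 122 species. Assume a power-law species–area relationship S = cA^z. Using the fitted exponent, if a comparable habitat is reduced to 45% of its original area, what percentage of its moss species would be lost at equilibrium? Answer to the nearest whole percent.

z = ln(122/34) / ln(2370/61.8) = 1.2777 / 3.6467 = 0.3504
S_new/S_old = (A_new/A_old)^z = 0.45^0.3504 = exp(0.3504 × -0.7985) = 0.756
Fraction lost = 1 − 0.756 = 0.244

24%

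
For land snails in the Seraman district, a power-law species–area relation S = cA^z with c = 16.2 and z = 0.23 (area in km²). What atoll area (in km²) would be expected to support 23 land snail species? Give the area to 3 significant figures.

23 = 16.2 × A^0.23  ⇒  A^0.23 = 23/16.2 = 1.42
ln A = ln(1.42) / 0.23 = 0.3505 / 0.23 = 1.5238
A = e^1.5238 ≈ 4.59 km²

4.59 km²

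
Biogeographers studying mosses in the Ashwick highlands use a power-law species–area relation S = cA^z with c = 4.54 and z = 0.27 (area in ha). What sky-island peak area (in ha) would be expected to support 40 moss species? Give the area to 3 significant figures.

3160 ha

40 = 4.54 × A^0.27  ⇒  A^0.27 = 40/4.54 = 8.811
ln A = ln(8.811) / 0.27 = 2.1760 / 0.27 = 8.0591
A = e^8.0591 ≈ 3162 ha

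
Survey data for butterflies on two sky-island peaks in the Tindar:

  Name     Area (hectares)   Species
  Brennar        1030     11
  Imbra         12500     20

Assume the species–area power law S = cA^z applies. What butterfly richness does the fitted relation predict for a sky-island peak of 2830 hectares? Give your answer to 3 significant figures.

14.0

z = ln(20/11) / ln(12500/1030) = 0.5978 / 2.4962 = 0.2395
c = 11 / 1030^0.2395 = 11 / 5.267 = 2.088
S₃ = 2.088 × 2830^0.2395 = 2.088 × 6.71 ≈ 14.01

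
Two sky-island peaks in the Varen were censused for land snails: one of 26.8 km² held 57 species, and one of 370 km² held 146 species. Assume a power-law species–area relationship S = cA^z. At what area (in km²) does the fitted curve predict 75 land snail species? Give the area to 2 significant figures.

z = ln(146/57) / ln(370/26.8) = 0.9406 / 2.6251 = 0.3583
c = 57 / 26.8^0.3583 = 57 / 3.249 = 17.55
A = (75/17.55)^(1/0.3583) ⇒ ln A = ln(4.274)/0.3583 = 4.0544
A = e^4.0544 ≈ 57.65 km²

58 km²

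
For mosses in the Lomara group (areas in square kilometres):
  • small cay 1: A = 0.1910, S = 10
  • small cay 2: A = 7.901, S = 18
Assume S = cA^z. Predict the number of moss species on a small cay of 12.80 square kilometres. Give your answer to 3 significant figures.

z = ln(18/10) / ln(7.901/0.191) = 0.5878 / 3.7225 = 0.1579
c = 10 / 0.191^0.1579 = 10 / 0.77 = 12.99
S₃ = 12.99 × 12.8^0.1579 = 12.99 × 1.496 ≈ 19.42

19.4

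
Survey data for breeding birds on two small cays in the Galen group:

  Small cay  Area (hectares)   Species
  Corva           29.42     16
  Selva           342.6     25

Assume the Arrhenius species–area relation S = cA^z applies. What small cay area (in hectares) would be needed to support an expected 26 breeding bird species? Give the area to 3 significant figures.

z = ln(25/16) / ln(342.6/29.42) = 0.4463 / 2.4549 = 0.1818
c = 16 / 29.42^0.1818 = 16 / 1.849 = 8.652
A = (26/8.652)^(1/0.1818) ⇒ ln A = ln(3.005)/0.1818 = 6.0523
A = e^6.0523 ≈ 425.1 hectares

425 hectares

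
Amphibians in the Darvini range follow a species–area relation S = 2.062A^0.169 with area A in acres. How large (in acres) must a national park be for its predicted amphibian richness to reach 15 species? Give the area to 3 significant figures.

15 = 2.062 × A^0.169  ⇒  A^0.169 = 15/2.062 = 7.274
ln A = ln(7.274) / 0.169 = 1.9844 / 0.169 = 11.7419
A = e^11.7419 ≈ 125726 acres

126000 acres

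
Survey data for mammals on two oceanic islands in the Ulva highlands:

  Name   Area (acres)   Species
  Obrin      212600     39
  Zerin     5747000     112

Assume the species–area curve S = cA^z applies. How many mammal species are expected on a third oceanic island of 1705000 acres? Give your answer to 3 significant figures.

z = ln(112/39) / ln(5747000/212600) = 1.0549 / 3.2970 = 0.3200
c = 39 / 212600^0.3200 = 39 / 50.66 = 0.7699
S₃ = 0.7699 × 1705000^0.3200 = 0.7699 × 98.62 ≈ 75.92

75.9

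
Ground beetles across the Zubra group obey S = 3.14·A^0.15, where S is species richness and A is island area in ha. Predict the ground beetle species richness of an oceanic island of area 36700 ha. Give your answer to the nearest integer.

S = 3.14 × 36700^0.15
ln S = ln 3.14 + 0.15 × ln 36700 = 1.1442 + 0.15 × 10.5105 = 2.7208
S = e^2.7208 ≈ 15.19

15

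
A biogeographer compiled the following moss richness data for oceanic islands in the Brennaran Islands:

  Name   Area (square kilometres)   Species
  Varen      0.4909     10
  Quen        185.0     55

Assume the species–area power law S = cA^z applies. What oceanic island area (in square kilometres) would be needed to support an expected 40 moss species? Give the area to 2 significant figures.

61 square kilometres

z = ln(55/10) / ln(185/0.4909) = 1.7047 / 5.9319 = 0.2874
c = 10 / 0.4909^0.2874 = 10 / 0.8151 = 12.27
A = (40/12.27)^(1/0.2874) ⇒ ln A = ln(3.26)/0.2874 = 4.1123
A = e^4.1123 ≈ 61.08 square kilometres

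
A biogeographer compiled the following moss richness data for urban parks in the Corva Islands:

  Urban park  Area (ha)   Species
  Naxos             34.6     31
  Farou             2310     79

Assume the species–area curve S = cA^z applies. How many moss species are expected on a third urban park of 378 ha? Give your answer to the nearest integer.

z = ln(79/31) / ln(2310/34.6) = 0.9355 / 4.2011 = 0.2227
c = 31 / 34.6^0.2227 = 31 / 2.201 = 14.08
S₃ = 14.08 × 378^0.2227 = 14.08 × 3.749 ≈ 52.79

53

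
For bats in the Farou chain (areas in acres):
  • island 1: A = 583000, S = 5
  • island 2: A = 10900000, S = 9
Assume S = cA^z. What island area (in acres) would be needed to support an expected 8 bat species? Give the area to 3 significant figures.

z = ln(9/5) / ln(10900000/583000) = 0.5878 / 2.9283 = 0.2007
c = 5 / 583000^0.2007 = 5 / 14.37 = 0.3481
A = (8/0.3481)^(1/0.2007) ⇒ ln A = ln(22.98)/0.2007 = 15.6175
A = e^15.6175 ≈ 6061590 acres

6060000 acres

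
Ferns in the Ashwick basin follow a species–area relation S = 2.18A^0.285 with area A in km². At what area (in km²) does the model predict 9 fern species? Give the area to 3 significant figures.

9 = 2.18 × A^0.285  ⇒  A^0.285 = 9/2.18 = 4.128
ln A = ln(4.128) / 0.285 = 1.4179 / 0.285 = 4.9751
A = e^4.9751 ≈ 144.8 km²

145 km²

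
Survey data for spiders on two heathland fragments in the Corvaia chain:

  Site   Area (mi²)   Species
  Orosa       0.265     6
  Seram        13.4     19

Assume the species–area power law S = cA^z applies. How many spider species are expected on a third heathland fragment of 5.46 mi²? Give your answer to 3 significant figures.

z = ln(19/6) / ln(13.4/0.265) = 1.1527 / 3.9233 = 0.2938
c = 6 / 0.265^0.2938 = 6 / 0.6769 = 8.863
S₃ = 8.863 × 5.46^0.2938 = 8.863 × 1.647 ≈ 14.59

14.6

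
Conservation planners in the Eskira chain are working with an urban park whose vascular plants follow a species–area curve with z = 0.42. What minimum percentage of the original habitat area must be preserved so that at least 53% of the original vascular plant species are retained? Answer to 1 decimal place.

Need (A_new/A_old)^0.42 = 0.53, so A_new/A_old = 0.53^(1/0.42) = 0.53^2.381
ln(A_new/A_old) = ln 0.53 / 0.42 = -0.6349 / 0.42 = -1.5116
A_new/A_old = e^-1.5116 ≈ 0.2206

22.1%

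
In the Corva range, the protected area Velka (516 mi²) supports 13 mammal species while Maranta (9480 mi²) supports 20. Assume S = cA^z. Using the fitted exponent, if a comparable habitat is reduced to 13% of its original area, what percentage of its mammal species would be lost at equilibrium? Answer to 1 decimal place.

z = ln(20/13) / ln(9480/516) = 0.4308 / 2.9108 = 0.1480
S_new/S_old = (A_new/A_old)^z = 0.13^0.1480 = exp(0.1480 × -2.0402) = 0.7394
Fraction lost = 1 − 0.7394 = 0.2606

26.1%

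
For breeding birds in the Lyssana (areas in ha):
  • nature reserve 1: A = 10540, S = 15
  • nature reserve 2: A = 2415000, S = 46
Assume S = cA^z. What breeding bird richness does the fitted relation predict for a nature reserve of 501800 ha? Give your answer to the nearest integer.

z = ln(46/15) / ln(2415000/10540) = 1.1206 / 5.4343 = 0.2062
c = 15 / 10540^0.2062 = 15 / 6.754 = 2.221
S₃ = 2.221 × 501800^0.2062 = 2.221 × 14.98 ≈ 33.27

33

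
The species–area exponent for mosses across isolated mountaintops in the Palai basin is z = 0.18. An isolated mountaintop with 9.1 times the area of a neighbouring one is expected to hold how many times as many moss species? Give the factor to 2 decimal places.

1.49

S₂/S₁ = (A₂/A₁)^z = 9.1^0.18
ln(S₂/S₁) = 0.18 × ln 9.1 = 0.18 × 2.2083 = 0.3975
S₂/S₁ = e^0.3975 ≈ 1.488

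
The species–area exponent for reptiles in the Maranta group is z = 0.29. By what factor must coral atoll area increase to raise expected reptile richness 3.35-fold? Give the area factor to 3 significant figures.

(A₂/A₁)^0.29 = 3.35, so A₂/A₁ = 3.35^(1/0.29) = 3.35^3.448
ln(A₂/A₁) = ln 3.35 / 0.29 = 1.2090 / 0.29 = 4.1688
A₂/A₁ = e^4.1688 ≈ 64.64

64.6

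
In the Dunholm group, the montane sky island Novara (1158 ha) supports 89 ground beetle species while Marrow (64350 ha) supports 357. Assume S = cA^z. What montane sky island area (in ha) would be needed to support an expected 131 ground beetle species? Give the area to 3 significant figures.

3540 ha

z = ln(357/89) / ln(64350/1158) = 1.3891 / 4.0176 = 0.3457
c = 89 / 1158^0.3457 = 89 / 11.46 = 7.764
A = (131/7.764)^(1/0.3457) ⇒ ln A = ln(16.87)/0.3457 = 8.1725
A = e^8.1725 ≈ 3542 ha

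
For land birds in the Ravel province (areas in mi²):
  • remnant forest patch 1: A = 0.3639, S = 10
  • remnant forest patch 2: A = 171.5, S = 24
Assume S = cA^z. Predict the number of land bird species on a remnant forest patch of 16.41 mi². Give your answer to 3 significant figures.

z = ln(24/10) / ln(171.5/0.3639) = 0.8755 / 6.1555 = 0.1422
c = 10 / 0.3639^0.1422 = 10 / 0.8661 = 11.55
S₃ = 11.55 × 16.41^0.1422 = 11.55 × 1.489 ≈ 17.19

17.2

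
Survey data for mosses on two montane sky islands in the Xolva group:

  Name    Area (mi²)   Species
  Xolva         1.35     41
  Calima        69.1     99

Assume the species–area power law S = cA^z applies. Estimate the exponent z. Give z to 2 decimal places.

Taking logs: ln S = ln c + z ln A, so z = (ln S₂ − ln S₁)/(ln A₂ − ln A₁).
z = ln(99/41) / ln(69.1/1.35) = ln(2.415) / ln(51.19) = 0.8815 / 3.9355 = 0.2240

0.22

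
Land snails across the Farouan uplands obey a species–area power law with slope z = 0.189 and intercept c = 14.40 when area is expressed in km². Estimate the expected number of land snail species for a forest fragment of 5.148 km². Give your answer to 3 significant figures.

S = 14.4 × 5.148^0.189
ln S = ln 14.4 + 0.189 × ln 5.148 = 2.6672 + 0.189 × 1.6386 = 2.9769
S = e^2.9769 ≈ 19.63

19.6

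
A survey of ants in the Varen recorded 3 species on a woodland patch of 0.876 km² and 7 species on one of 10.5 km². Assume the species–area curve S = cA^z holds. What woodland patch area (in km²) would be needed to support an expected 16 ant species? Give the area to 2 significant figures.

120 km²

z = ln(7/3) / ln(10.5/0.876) = 0.8473 / 2.4838 = 0.3411
c = 3 / 0.876^0.3411 = 3 / 0.9558 = 3.139
A = (16/3.139)^(1/0.3411) ⇒ ln A = ln(5.098)/0.3411 = 4.7747
A = e^4.7747 ≈ 118.5 km²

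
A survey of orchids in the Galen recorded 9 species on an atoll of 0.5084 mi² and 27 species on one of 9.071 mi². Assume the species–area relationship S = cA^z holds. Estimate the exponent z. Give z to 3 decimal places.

Taking logs: ln S = ln c + z ln A, so z = (ln S₂ − ln S₁)/(ln A₂ − ln A₁).
z = ln(27/9) / ln(9.071/0.5084) = ln(3) / ln(17.84) = 1.0986 / 2.8816 = 0.3813

0.381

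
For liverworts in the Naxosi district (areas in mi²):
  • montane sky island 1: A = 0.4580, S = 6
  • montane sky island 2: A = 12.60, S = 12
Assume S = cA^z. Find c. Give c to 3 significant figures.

z = ln(S₂/S₁) / ln(A₂/A₁) = ln(12/6) / ln(12.6/0.458) = 0.6931 / 3.3146 = 0.2091
c = S₁ / A₁^z = 6 / 0.458^0.2091 = 6 / 0.8493 = 7.064

7.06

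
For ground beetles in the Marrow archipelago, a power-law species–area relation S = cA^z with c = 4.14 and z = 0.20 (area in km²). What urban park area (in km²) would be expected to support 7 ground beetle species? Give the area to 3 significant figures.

7 = 4.14 × A^0.2  ⇒  A^0.2 = 7/4.14 = 1.691
ln A = ln(1.691) / 0.2 = 0.5252 / 0.2 = 2.6261
A = e^2.6261 ≈ 13.82 km²

13.8 km²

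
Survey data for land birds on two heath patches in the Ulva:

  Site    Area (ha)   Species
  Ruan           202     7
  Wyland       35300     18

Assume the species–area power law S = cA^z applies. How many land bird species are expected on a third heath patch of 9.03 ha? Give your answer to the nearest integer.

z = ln(18/7) / ln(35300/202) = 0.9445 / 5.1634 = 0.1829
c = 7 / 202^0.1829 = 7 / 2.64 = 2.651
S₃ = 2.651 × 9.03^0.1829 = 2.651 × 1.496 ≈ 3.965

4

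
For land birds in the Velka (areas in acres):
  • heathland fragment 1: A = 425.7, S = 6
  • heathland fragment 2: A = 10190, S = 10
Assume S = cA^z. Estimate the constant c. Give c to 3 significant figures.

2.27

z = ln(S₂/S₁) / ln(A₂/A₁) = ln(10/6) / ln(10190/425.7) = 0.5108 / 3.1754 = 0.1609
c = S₁ / A₁^z = 6 / 425.7^0.1609 = 6 / 2.648 = 2.266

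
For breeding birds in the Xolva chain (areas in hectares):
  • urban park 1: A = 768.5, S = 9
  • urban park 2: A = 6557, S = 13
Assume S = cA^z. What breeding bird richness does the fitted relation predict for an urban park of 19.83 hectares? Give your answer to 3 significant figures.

4.81

z = ln(13/9) / ln(6557/768.5) = 0.3677 / 2.1438 = 0.1715
c = 9 / 768.5^0.1715 = 9 / 3.126 = 2.879
S₃ = 2.879 × 19.83^0.1715 = 2.879 × 1.669 ≈ 4.806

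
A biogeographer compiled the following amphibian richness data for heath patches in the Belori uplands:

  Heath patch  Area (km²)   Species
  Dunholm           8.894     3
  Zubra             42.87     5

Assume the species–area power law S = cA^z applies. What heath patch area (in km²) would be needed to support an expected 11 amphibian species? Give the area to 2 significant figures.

490 km²

z = ln(5/3) / ln(42.87/8.894) = 0.5108 / 1.5728 = 0.3248
c = 3 / 8.894^0.3248 = 3 / 2.034 = 1.475
A = (11/1.475)^(1/0.3248) ⇒ ln A = ln(7.456)/0.3248 = 6.1858
A = e^6.1858 ≈ 485.8 km²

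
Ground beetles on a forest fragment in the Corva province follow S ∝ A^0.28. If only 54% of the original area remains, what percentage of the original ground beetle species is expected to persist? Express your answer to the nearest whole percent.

S_new/S_old = (A_new/A_old)^z = 0.54^0.28
= exp(0.28 × ln 0.54) = exp(0.28 × -0.6162) = exp(-0.1725) ≈ 0.8415

84%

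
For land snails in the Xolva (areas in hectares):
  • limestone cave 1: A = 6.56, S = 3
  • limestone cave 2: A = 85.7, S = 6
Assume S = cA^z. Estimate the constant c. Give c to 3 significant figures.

1.81

z = ln(S₂/S₁) / ln(A₂/A₁) = ln(6/3) / ln(85.7/6.56) = 0.6931 / 2.5699 = 0.2697
c = S₁ / A₁^z = 3 / 6.56^0.2697 = 3 / 1.661 = 1.806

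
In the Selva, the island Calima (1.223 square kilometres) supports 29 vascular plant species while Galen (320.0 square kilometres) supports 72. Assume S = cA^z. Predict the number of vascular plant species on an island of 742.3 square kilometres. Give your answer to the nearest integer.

83

z = ln(72/29) / ln(320/1.223) = 0.9094 / 5.5670 = 0.1633
c = 29 / 1.223^0.1633 = 29 / 1.033 = 28.06
S₃ = 28.06 × 742.3^0.1633 = 28.06 × 2.944 ≈ 82.61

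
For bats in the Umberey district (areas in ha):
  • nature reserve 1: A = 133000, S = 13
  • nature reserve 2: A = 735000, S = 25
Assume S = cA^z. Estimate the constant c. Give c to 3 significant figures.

0.143

z = ln(S₂/S₁) / ln(A₂/A₁) = ln(25/13) / ln(735000/133000) = 0.6539 / 1.7095 = 0.3825
c = S₁ / A₁^z = 13 / 133000^0.3825 = 13 / 91.2 = 0.1425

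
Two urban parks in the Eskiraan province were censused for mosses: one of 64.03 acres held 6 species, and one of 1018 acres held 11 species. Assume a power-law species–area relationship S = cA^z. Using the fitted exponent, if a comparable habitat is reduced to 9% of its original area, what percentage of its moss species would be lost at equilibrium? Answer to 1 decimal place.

z = ln(11/6) / ln(1018/64.03) = 0.6061 / 2.7662 = 0.2191
S_new/S_old = (A_new/A_old)^z = 0.09^0.2191 = exp(0.2191 × -2.4079) = 0.59
Fraction lost = 1 − 0.59 = 0.41

41.0%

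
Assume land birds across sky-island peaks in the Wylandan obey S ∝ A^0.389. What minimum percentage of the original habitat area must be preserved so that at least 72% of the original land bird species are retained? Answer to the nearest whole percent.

Need (A_new/A_old)^0.389 = 0.72, so A_new/A_old = 0.72^(1/0.389) = 0.72^2.571
ln(A_new/A_old) = ln 0.72 / 0.389 = -0.3285 / 0.389 = -0.8445
A_new/A_old = e^-0.8445 ≈ 0.4298

43%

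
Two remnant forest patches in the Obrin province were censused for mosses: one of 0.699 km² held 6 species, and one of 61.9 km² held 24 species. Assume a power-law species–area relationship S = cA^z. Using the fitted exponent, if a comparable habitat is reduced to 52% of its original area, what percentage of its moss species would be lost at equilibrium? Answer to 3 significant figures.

18.3%

z = ln(24/6) / ln(61.9/0.699) = 1.3863 / 4.4836 = 0.3092
S_new/S_old = (A_new/A_old)^z = 0.52^0.3092 = exp(0.3092 × -0.6539) = 0.8169
Fraction lost = 1 − 0.8169 = 0.1831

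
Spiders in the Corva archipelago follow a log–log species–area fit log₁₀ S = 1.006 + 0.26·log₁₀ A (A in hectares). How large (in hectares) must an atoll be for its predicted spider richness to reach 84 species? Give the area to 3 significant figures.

3400 hectares

84 = 10.14 × A^0.26  ⇒  A^0.26 = 84/10.14 = 8.285
ln A = ln(8.285) / 0.26 = 2.1144 / 0.26 = 8.1324
A = e^8.1324 ≈ 3403 hectares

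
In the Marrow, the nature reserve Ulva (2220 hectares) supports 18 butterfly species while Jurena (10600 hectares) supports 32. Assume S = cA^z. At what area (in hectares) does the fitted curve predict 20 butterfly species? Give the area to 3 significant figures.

2960 hectares

z = ln(32/18) / ln(10600/2220) = 0.5754 / 1.5633 = 0.3680
c = 18 / 2220^0.3680 = 18 / 17.04 = 1.056
A = (20/1.056)^(1/0.3680) ⇒ ln A = ln(18.94)/0.3680 = 7.9915
A = e^7.9915 ≈ 2956 hectares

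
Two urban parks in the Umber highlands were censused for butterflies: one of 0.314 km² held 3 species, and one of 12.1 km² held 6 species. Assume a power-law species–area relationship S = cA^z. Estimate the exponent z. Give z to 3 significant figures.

0.190

Taking logs: ln S = ln c + z ln A, so z = (ln S₂ − ln S₁)/(ln A₂ − ln A₁).
z = ln(6/3) / ln(12.1/0.314) = ln(2) / ln(38.54) = 0.6931 / 3.6516 = 0.1898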